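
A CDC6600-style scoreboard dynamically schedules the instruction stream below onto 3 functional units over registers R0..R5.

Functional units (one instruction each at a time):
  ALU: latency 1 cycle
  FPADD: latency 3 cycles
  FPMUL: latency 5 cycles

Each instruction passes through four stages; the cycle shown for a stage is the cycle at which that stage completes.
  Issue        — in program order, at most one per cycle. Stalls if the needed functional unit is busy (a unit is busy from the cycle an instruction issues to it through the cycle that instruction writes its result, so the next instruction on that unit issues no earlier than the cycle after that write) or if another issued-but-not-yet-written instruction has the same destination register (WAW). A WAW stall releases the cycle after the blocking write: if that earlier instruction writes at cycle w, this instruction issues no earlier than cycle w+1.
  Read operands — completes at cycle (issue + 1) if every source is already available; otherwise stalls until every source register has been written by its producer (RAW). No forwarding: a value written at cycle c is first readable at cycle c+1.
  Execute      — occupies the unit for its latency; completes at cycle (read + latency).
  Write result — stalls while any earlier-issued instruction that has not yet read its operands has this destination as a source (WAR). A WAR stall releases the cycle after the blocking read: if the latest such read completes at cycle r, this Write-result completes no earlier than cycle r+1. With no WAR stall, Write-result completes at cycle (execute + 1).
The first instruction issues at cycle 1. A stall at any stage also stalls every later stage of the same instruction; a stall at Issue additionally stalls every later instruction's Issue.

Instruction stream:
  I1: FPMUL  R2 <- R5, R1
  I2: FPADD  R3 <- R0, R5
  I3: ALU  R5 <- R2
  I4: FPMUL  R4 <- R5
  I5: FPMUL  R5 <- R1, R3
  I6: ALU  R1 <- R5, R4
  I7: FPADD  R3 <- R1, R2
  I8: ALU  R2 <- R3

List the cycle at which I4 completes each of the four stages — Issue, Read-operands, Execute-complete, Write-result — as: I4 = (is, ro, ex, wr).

I4 = (9, 12, 17, 18)

c1: issue I1 (FPMUL)
c2: I1 read-ops | issue I2 (FPADD)
c3: I2 read-ops | issue I3 (ALU)
c6: I2 finished on FPADD
c7: I1 finished on FPMUL | I2→R3
c8: I1→R2
c9: I3 read-ops | issue I4 (FPMUL)
c10: I3 finished on ALU
c11: I3→R5
c12: I4 read-ops
c17: I4 finished on FPMUL
c18: I4→R4
c19: issue I5 (FPMUL)
c20: I5 read-ops | issue I6 (ALU)
c21: issue I7 (FPADD)
c25: I5 finished on FPMUL
c26: I5→R5
c27: I6 read-ops
c28: I6 finished on ALU
c29: I6→R1
c30: I7 read-ops | issue I8 (ALU)
c33: I7 finished on FPADD
c34: I7→R3
c35: I8 read-ops
c36: I8 finished on ALU
c37: I8→R2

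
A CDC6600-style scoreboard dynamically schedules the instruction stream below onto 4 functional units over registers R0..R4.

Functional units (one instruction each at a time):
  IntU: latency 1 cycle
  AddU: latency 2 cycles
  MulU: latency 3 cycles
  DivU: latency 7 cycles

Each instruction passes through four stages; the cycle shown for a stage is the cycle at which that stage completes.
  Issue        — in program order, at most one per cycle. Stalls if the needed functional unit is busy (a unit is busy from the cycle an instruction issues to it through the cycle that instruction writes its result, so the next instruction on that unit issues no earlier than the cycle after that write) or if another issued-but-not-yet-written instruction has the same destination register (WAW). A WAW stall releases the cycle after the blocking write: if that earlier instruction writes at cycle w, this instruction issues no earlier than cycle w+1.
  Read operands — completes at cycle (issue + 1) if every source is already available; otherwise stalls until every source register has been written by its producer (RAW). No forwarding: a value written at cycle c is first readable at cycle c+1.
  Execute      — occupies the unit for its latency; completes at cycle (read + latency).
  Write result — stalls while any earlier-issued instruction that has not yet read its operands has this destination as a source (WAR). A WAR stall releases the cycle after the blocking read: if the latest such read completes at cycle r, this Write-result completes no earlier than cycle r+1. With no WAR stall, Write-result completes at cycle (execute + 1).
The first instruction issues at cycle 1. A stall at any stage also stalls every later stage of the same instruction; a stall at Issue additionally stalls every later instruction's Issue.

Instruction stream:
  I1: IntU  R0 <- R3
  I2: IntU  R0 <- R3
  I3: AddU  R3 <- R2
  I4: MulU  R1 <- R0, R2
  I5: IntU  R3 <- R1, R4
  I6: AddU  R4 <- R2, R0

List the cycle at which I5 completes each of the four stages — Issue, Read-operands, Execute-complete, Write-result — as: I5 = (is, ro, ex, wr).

[1] I1 dispatched to IntU
[2] I1 operands ready
[3] I1 complete
[4] R0←I1
[5] I2 dispatched to IntU
[6] I2 operands ready; I3 dispatched to AddU
[7] I2 complete; I3 operands ready; I4 dispatched to MulU
[8] R0←I2
[9] I3 complete; I4 operands ready
[10] R3←I3
[11] I5 dispatched to IntU
[12] I4 complete; I6 dispatched to AddU
[13] R1←I4; I6 operands ready
[14] I5 operands ready
[15] I5 complete; I6 complete
[16] R3←I5; R4←I6

I5 = (11, 14, 15, 16)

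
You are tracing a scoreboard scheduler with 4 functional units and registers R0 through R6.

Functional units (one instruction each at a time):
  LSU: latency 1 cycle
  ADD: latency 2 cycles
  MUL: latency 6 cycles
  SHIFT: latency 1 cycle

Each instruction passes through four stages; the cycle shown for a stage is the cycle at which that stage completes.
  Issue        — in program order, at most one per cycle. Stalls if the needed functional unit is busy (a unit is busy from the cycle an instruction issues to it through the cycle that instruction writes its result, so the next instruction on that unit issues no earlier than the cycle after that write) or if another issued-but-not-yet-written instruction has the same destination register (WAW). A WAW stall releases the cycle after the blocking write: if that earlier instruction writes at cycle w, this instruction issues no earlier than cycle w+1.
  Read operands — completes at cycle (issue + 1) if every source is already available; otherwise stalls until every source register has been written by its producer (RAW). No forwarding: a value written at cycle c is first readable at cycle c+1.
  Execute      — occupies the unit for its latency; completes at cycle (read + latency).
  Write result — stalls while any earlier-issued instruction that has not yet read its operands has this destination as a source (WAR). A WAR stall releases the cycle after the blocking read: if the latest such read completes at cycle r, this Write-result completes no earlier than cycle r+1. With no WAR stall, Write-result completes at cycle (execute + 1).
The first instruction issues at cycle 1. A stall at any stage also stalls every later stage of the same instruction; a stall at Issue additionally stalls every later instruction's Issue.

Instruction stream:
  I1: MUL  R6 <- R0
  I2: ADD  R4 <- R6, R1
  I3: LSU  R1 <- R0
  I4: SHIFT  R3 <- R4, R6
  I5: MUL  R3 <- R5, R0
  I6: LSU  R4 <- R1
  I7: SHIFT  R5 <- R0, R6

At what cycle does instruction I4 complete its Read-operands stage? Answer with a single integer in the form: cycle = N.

cycle = 14

t=1  I1 dispatched to MUL
t=2  I1 operands ready · I2 dispatched to ADD
t=3  I3 dispatched to LSU
t=4  I3 operands ready · I4 dispatched to SHIFT
t=5  I3 complete
t=8  I1 complete
t=9  R6←I1
t=10  I2 operands ready
t=11  R1←I3
t=12  I2 complete
t=13  R4←I2
t=14  I4 operands ready
t=15  I4 complete
t=16  R3←I4
t=17  I5 dispatched to MUL
t=18  I5 operands ready · I6 dispatched to LSU
t=19  I6 operands ready · I7 dispatched to SHIFT
t=20  I6 complete · I7 operands ready
t=21  R4←I6 · I7 complete
t=22  R5←I7
t=24  I5 complete
t=25  R3←I5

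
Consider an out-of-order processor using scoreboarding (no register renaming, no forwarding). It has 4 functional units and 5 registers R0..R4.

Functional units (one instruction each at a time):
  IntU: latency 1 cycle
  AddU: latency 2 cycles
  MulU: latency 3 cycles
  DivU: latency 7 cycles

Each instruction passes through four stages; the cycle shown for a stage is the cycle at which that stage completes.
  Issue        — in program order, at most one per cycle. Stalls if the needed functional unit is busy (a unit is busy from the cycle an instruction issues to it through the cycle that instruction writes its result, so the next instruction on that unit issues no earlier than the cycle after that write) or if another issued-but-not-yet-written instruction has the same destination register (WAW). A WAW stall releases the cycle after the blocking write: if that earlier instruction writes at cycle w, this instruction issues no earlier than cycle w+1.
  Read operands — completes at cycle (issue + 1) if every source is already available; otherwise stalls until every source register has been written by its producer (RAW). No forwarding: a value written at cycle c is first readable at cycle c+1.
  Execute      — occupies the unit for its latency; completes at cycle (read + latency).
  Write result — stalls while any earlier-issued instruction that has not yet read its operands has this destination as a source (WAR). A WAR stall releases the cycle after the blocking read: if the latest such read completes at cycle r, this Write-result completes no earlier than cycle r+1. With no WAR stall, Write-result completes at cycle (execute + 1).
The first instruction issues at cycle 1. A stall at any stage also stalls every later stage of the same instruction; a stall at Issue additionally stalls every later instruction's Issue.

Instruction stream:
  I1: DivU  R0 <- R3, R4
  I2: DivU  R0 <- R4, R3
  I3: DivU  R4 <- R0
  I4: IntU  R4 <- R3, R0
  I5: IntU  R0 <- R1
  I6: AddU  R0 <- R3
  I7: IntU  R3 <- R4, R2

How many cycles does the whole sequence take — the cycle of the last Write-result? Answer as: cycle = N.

I1  is:1  ro:2  ex:9  wr:10
I2  is:11  ro:12  ex:19  wr:20  — struct: DivU busy until I1 writes@10
I3  is:21  ro:22  ex:29  wr:30  — struct: DivU busy until I2 writes@20
I4  is:31  ro:32  ex:33  wr:34  — WAW R4: wait I3 write@30
I5  is:35  ro:36  ex:37  wr:38  — struct: IntU busy until I4 writes@34
I6  is:39  ro:40  ex:42  wr:43  — WAW R0: wait I5 write@38
I7  is:40  ro:41  ex:42  wr:43

cycle = 43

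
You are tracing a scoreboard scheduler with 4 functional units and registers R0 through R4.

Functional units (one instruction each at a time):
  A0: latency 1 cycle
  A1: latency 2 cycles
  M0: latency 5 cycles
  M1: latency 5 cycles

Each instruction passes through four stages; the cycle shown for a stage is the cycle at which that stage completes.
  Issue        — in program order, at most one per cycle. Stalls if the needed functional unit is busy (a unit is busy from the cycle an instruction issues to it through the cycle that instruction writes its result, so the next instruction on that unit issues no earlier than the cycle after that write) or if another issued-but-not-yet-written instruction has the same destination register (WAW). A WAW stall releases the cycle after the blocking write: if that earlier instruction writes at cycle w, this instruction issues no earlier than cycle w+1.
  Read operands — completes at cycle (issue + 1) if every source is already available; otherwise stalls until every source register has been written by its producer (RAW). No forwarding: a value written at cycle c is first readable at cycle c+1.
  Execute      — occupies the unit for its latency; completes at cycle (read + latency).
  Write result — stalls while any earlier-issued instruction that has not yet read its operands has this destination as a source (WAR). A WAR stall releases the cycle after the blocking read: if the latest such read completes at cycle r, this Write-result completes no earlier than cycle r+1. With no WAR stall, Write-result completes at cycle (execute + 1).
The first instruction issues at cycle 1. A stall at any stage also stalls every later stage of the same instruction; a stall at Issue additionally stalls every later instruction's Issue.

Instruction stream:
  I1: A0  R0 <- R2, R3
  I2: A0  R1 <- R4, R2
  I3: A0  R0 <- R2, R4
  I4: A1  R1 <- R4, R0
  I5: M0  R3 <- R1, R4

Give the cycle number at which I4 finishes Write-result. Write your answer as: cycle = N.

cycle = 16

[1] I1 issues→A0
[2] I1 reads
[3] I1 exec-done
[4] I1 writes R0
[5] I2 issues→A0
[6] I2 reads
[7] I2 exec-done
[8] I2 writes R1
[9] I3 issues→A0
[10] I3 reads, I4 issues→A1
[11] I3 exec-done, I5 issues→M0
[12] I3 writes R0
[13] I4 reads
[15] I4 exec-done
[16] I4 writes R1
[17] I5 reads
[22] I5 exec-done
[23] I5 writes R3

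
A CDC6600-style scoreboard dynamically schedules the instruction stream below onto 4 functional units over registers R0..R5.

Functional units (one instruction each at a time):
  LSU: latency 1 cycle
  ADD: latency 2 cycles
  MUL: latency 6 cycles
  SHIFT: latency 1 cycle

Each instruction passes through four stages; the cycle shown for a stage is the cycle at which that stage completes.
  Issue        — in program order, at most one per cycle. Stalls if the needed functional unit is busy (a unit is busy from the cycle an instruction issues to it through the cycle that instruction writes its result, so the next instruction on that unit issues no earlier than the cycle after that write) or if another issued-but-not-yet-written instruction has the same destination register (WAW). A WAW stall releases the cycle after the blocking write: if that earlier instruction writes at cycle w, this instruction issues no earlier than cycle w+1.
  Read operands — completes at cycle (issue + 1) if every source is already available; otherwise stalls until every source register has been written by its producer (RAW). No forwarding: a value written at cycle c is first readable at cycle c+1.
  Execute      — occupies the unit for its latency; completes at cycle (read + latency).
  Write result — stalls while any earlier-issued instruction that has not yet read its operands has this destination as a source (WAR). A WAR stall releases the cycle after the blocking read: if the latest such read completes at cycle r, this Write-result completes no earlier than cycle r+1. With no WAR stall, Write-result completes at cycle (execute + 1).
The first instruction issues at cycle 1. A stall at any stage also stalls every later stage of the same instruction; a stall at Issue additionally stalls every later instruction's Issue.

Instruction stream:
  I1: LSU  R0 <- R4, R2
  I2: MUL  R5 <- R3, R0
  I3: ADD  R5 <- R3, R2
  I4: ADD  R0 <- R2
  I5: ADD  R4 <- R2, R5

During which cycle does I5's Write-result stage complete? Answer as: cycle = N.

cycle = 27

t=1  I1→LSU
t=2  I1 RO; I2→MUL
t=3  I1 EX
t=4  I1 WR R0
t=5  I2 RO
t=11  I2 EX
t=12  I2 WR R5
t=13  I3→ADD
t=14  I3 RO
t=16  I3 EX
t=17  I3 WR R5
t=18  I4→ADD
t=19  I4 RO
t=21  I4 EX
t=22  I4 WR R0
t=23  I5→ADD
t=24  I5 RO
t=26  I5 EX
t=27  I5 WR R4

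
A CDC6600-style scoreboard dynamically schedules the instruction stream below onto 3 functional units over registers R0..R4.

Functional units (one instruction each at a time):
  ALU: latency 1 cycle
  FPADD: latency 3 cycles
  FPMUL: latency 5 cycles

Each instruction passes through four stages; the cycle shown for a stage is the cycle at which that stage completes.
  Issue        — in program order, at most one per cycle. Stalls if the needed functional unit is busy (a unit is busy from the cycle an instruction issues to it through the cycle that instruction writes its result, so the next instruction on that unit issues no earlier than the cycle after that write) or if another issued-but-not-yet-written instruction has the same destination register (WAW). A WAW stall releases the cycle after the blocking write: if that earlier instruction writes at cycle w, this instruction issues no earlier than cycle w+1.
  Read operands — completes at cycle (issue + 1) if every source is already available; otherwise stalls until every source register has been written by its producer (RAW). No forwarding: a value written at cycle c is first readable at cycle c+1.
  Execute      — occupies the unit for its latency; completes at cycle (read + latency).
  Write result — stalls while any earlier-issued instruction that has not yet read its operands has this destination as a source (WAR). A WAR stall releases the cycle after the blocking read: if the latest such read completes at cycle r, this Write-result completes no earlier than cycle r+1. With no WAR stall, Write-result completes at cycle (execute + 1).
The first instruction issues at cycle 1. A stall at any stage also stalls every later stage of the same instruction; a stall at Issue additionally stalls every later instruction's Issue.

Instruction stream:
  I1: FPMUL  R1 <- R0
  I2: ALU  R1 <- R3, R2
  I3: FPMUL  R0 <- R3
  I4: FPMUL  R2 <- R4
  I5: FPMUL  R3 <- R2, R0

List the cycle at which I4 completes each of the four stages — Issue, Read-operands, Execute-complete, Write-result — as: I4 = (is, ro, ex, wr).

I4 = (18, 19, 24, 25)

[I1] 1/2/7/8
[I2] 9/10/11/12  (WAW R1: wait I1 write@8)
[I3] 10/11/16/17
[I4] 18/19/24/25  (struct: FPMUL busy until I3 writes@17)
[I5] 26/27/32/33  (struct: FPMUL busy until I4 writes@25)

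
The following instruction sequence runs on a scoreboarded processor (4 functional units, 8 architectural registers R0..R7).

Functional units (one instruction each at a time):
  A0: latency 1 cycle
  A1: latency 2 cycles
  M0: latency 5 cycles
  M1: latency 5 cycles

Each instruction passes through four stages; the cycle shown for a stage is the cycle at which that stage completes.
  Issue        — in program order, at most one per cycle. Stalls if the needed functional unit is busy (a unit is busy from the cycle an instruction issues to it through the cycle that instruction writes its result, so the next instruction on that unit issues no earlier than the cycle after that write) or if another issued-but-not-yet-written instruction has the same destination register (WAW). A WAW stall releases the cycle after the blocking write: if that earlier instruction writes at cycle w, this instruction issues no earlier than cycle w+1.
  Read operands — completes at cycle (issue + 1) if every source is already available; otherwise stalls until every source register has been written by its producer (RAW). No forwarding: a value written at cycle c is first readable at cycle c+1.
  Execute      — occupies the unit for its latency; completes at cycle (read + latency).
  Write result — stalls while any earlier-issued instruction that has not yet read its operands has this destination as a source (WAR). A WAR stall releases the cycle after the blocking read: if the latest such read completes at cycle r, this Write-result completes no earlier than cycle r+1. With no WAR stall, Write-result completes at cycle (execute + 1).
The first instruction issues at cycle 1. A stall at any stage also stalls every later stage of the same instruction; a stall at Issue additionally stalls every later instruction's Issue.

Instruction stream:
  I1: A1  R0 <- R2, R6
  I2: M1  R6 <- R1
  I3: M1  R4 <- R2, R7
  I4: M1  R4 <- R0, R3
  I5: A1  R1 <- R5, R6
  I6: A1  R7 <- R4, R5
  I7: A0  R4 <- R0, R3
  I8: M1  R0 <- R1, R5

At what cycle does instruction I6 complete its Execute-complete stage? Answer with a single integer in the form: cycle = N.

cycle 1: issue I1 (A1)
cycle 2: I1 read-ops, issue I2 (M1)
cycle 3: I2 read-ops
cycle 4: I1 finished on A1
cycle 5: I1→R0
cycle 8: I2 finished on M1
cycle 9: I2→R6
cycle 10: issue I3 (M1)
cycle 11: I3 read-ops
cycle 16: I3 finished on M1
cycle 17: I3→R4
cycle 18: issue I4 (M1)
cycle 19: I4 read-ops, issue I5 (A1)
cycle 20: I5 read-ops
cycle 22: I5 finished on A1
cycle 23: I5→R1
cycle 24: I4 finished on M1, issue I6 (A1)
cycle 25: I4→R4
cycle 26: I6 read-ops, issue I7 (A0)
cycle 27: I7 read-ops, issue I8 (M1)
cycle 28: I6 finished on A1, I7 finished on A0, I8 read-ops
cycle 29: I6→R7, I7→R4
cycle 33: I8 finished on M1
cycle 34: I8→R0

cycle = 28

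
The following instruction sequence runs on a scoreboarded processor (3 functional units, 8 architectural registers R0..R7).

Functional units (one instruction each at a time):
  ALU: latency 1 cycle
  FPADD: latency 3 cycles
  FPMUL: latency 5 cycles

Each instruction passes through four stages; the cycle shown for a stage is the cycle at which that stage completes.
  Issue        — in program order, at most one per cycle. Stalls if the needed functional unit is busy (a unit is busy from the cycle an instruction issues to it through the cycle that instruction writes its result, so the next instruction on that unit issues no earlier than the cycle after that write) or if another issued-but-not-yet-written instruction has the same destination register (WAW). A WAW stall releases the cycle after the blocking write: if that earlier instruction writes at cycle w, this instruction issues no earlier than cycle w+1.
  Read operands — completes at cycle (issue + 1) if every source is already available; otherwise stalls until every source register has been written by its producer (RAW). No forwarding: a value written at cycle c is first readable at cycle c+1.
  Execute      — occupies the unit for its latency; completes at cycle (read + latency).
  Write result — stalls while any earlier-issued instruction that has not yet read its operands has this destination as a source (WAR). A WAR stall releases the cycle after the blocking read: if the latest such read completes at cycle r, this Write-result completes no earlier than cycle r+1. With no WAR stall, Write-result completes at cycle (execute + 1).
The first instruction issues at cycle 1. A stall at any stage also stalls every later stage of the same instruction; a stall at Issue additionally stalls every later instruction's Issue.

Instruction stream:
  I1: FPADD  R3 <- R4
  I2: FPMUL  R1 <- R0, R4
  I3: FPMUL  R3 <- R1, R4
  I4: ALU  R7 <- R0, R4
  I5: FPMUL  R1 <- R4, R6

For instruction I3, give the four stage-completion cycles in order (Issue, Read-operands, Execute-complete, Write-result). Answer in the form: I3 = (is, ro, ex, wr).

I3 = (10, 11, 16, 17)

[1] I1 dispatched to FPADD
[2] I1 operands ready | I2 dispatched to FPMUL
[3] I2 operands ready
[5] I1 complete
[6] R3←I1
[8] I2 complete
[9] R1←I2
[10] I3 dispatched to FPMUL
[11] I3 operands ready | I4 dispatched to ALU
[12] I4 operands ready
[13] I4 complete
[14] R7←I4
[16] I3 complete
[17] R3←I3
[18] I5 dispatched to FPMUL
[19] I5 operands ready
[24] I5 complete
[25] R1←I5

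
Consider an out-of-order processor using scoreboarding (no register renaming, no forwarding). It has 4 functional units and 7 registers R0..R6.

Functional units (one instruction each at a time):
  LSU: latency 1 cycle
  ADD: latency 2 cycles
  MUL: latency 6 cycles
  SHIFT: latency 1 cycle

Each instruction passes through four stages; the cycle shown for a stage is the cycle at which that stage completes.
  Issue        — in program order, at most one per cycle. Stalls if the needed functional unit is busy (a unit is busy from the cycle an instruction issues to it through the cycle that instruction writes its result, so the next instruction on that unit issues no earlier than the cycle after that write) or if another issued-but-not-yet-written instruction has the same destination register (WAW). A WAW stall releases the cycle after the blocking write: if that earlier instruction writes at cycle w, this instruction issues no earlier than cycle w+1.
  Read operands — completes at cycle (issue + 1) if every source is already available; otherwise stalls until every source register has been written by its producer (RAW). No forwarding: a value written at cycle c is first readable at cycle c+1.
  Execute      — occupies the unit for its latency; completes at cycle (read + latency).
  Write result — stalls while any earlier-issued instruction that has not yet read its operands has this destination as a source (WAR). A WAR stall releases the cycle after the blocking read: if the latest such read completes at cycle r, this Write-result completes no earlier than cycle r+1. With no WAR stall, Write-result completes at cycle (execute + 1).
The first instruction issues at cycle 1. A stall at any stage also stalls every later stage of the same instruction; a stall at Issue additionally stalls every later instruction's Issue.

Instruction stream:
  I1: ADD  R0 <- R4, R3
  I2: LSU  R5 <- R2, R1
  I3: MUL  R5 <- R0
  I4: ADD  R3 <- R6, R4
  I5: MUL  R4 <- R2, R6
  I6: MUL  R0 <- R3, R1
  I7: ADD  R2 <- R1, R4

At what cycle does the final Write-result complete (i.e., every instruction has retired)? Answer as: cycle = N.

I1  is:1  ro:2  ex:4  wr:5
I2  is:2  ro:3  ex:4  wr:5
I3  is:6  ro:7  ex:13  wr:14  — WAW R5: wait I2 write@5
I4  is:7  ro:8  ex:10  wr:11
I5  is:15  ro:16  ex:22  wr:23  — struct: MUL busy until I3 writes@14
I6  is:24  ro:25  ex:31  wr:32  — struct: MUL busy until I5 writes@23
I7  is:25  ro:26  ex:28  wr:29

cycle = 32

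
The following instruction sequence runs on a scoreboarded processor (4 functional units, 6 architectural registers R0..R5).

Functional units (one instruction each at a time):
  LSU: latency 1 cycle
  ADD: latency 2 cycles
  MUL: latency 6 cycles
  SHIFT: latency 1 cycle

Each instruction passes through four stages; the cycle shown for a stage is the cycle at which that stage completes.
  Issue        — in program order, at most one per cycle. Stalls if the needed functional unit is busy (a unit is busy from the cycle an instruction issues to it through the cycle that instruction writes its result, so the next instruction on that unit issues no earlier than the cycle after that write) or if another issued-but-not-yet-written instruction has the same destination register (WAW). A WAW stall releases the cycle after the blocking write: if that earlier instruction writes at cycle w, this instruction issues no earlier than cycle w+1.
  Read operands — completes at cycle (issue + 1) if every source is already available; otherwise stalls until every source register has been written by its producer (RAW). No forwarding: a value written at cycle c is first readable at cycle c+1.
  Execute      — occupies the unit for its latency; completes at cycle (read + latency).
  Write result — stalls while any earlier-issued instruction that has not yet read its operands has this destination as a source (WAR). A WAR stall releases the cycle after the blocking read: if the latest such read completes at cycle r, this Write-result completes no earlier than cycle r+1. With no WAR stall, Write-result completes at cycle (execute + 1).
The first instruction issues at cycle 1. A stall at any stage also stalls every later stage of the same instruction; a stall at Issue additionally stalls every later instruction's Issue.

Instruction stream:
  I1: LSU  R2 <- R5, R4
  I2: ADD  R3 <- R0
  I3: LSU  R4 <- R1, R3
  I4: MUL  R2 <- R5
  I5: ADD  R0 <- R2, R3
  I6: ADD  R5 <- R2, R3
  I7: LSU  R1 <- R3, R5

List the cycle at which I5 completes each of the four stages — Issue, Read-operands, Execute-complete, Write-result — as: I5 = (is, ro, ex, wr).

I5 = (7, 15, 17, 18)

1) issue 1, read 2, done 3, write 4
2) issue 2, read 3, done 5, write 6
3) issue 5, read 7, done 8, write 9  <struct: LSU busy until I1 writes@4 / RAW R3: wait I2 write@6>
4) issue 6, read 7, done 13, write 14
5) issue 7, read 15, done 17, write 18  <RAW R2: wait I4 write@14>
6) issue 19, read 20, done 22, write 23  <struct: ADD busy until I5 writes@18>
7) issue 20, read 24, done 25, write 26  <RAW R5: wait I6 write@23>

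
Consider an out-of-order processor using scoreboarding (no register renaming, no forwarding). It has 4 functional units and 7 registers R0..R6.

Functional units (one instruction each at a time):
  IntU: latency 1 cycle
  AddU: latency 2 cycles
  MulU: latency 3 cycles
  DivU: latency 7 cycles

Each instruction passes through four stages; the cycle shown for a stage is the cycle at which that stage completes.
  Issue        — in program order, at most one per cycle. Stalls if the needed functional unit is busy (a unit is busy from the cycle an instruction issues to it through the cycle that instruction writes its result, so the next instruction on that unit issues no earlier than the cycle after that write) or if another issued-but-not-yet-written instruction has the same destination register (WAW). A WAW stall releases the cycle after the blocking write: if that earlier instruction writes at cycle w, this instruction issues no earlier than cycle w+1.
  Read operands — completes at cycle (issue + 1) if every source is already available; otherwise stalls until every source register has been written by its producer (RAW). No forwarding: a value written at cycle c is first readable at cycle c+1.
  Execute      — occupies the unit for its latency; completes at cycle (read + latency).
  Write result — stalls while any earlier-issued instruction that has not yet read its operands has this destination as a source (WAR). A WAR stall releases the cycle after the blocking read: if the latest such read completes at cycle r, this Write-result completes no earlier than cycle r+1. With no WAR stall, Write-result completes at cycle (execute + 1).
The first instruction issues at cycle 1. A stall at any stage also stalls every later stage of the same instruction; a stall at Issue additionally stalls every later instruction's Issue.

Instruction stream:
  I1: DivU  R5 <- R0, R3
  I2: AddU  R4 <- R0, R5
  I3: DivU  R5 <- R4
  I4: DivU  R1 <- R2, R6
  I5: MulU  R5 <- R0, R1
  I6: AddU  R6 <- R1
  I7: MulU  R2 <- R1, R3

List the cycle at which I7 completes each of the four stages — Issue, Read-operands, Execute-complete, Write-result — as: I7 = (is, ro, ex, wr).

[I1] 1/2/9/10
[I2] 2/11/13/14  (RAW R5: wait I1 write@10)
[I3] 11/15/22/23  (struct: DivU busy until I1 writes@10; RAW R4: wait I2 write@14)
[I4] 24/25/32/33  (struct: DivU busy until I3 writes@23)
[I5] 25/34/37/38  (RAW R1: wait I4 write@33)
[I6] 26/34/36/37  (RAW R1: wait I4 write@33)
[I7] 39/40/43/44  (struct: MulU busy until I5 writes@38)

I7 = (39, 40, 43, 44)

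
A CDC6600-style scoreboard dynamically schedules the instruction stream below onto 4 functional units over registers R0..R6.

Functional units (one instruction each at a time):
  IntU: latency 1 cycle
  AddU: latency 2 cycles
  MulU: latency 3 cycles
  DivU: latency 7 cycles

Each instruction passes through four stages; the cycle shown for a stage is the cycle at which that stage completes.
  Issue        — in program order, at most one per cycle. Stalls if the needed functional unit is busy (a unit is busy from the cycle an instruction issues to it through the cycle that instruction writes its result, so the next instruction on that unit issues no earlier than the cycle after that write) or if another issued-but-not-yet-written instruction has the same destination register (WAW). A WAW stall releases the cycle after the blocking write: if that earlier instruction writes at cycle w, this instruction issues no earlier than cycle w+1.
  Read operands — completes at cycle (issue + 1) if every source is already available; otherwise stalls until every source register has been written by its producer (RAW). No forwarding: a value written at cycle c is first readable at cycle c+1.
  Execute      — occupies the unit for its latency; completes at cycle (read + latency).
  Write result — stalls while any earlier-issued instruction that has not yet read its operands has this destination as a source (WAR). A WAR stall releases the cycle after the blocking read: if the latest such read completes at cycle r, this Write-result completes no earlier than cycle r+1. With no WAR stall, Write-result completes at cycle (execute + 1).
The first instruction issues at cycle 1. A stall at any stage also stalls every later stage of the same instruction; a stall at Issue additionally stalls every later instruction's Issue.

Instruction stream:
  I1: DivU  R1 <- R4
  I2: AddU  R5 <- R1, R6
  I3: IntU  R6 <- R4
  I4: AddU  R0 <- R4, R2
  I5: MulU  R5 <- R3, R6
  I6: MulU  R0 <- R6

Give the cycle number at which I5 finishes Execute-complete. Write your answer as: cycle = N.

c1: issue I1 (DivU)
c2: I1 read-ops · issue I2 (AddU)
c3: issue I3 (IntU)
c4: I3 read-ops
c5: I3 finished on IntU
c9: I1 finished on DivU
c10: I1→R1
c11: I2 read-ops
c12: I3→R6
c13: I2 finished on AddU
c14: I2→R5
c15: issue I4 (AddU)
c16: I4 read-ops · issue I5 (MulU)
c17: I5 read-ops
c18: I4 finished on AddU
c19: I4→R0
c20: I5 finished on MulU
c21: I5→R5
c22: issue I6 (MulU)
c23: I6 read-ops
c26: I6 finished on MulU
c27: I6→R0

cycle = 20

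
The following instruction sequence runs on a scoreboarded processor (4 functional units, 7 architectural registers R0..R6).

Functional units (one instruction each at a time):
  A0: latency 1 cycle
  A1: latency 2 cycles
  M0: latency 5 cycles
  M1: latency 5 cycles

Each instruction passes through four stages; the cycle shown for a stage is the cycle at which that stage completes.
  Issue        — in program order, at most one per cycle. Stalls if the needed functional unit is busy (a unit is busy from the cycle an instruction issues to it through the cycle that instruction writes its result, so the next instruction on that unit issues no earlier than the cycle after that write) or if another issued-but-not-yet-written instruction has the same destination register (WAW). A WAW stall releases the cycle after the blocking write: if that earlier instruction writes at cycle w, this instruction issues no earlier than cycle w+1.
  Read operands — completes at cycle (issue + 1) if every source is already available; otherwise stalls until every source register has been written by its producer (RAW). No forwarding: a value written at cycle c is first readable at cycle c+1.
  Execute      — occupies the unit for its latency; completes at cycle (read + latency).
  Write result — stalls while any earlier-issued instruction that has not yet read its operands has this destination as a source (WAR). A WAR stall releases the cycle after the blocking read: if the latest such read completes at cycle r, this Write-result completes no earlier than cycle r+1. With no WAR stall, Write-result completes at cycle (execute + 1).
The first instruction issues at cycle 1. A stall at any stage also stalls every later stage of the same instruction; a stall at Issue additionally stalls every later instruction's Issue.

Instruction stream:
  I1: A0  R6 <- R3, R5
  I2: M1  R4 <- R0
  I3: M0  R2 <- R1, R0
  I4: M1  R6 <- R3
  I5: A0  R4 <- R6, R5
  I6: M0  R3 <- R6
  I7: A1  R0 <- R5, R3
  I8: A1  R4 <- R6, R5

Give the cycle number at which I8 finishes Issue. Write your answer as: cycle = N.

[1] I1→A0
[2] I1 RO · I2→M1
[3] I1 EX · I2 RO · I3→M0
[4] I1 WR R6 · I3 RO
[8] I2 EX
[9] I2 WR R4 · I3 EX
[10] I3 WR R2 · I4→M1
[11] I4 RO · I5→A0
[12] I6→M0
[13] I7→A1
[16] I4 EX
[17] I4 WR R6
[18] I5 RO · I6 RO
[19] I5 EX
[20] I5 WR R4
[23] I6 EX
[24] I6 WR R3
[25] I7 RO
[27] I7 EX
[28] I7 WR R0
[29] I8→A1
[30] I8 RO
[32] I8 EX
[33] I8 WR R4

cycle = 29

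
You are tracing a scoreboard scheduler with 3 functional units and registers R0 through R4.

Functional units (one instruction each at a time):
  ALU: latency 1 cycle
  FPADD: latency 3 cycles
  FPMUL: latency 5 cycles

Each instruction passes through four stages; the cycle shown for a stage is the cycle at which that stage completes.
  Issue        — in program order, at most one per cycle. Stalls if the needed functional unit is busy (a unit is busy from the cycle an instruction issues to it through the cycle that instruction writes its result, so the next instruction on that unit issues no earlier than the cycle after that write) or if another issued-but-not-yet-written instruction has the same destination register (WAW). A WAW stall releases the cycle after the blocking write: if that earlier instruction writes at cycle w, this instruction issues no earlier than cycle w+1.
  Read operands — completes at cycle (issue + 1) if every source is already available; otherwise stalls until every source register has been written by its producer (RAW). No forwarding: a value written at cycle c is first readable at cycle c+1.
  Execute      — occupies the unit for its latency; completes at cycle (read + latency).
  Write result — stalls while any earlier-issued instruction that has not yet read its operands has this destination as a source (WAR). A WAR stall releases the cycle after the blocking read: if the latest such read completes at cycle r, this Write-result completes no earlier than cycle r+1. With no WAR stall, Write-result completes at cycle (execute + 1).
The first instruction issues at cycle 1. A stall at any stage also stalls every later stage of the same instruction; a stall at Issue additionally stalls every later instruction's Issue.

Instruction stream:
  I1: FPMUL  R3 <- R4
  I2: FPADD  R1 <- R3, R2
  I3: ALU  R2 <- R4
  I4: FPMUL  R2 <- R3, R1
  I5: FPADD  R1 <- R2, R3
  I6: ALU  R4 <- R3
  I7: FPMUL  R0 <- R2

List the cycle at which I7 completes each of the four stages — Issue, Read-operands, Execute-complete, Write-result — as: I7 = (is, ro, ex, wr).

I1: IS=1 RO=2 EX=7 WR=8
I2: IS=2 RO=9 EX=12 WR=13  [RAW R3: wait I1 write@8]
I3: IS=3 RO=4 EX=5 WR=10  [WAR R2: wait I2 read@9]
I4: IS=11 RO=14 EX=19 WR=20  [WAW R2: wait I3 write@10; RAW R1: wait I2 write@13]
I5: IS=14 RO=21 EX=24 WR=25  [struct: FPADD busy until I2 writes@13; RAW R2: wait I4 write@20]
I6: IS=15 RO=16 EX=17 WR=18
I7: IS=21 RO=22 EX=27 WR=28  [struct: FPMUL busy until I4 writes@20]

I7 = (21, 22, 27, 28)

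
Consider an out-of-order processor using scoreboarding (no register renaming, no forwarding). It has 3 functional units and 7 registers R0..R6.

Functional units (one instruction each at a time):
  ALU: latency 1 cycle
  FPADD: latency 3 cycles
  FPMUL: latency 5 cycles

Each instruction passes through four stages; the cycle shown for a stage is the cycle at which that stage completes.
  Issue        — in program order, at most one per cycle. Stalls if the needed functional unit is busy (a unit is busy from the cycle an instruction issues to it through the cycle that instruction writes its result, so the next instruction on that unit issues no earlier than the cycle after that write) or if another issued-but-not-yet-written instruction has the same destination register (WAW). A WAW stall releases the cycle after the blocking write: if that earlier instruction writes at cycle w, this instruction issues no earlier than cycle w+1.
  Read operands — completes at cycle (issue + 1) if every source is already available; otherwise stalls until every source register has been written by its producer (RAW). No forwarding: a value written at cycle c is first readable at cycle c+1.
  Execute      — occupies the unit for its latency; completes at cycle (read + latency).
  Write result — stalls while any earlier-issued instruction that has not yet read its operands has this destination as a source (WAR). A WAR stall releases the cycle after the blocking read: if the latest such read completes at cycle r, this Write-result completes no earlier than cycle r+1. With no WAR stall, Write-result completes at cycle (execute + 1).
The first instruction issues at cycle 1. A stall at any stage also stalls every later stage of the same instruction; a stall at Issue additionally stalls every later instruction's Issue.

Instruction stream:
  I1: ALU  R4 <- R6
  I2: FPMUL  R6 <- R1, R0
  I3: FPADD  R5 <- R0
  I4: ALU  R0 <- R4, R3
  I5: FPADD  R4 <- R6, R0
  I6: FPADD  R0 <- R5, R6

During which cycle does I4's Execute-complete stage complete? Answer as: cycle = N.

cycle = 7

I1  is:1  ro:2  ex:3  wr:4
I2  is:2  ro:3  ex:8  wr:9
I3  is:3  ro:4  ex:7  wr:8
I4  is:5  ro:6  ex:7  wr:8  — struct: ALU busy until I1 writes@4
I5  is:9  ro:10  ex:13  wr:14  — struct: FPADD busy until I3 writes@8
I6  is:15  ro:16  ex:19  wr:20  — struct: FPADD busy until I5 writes@14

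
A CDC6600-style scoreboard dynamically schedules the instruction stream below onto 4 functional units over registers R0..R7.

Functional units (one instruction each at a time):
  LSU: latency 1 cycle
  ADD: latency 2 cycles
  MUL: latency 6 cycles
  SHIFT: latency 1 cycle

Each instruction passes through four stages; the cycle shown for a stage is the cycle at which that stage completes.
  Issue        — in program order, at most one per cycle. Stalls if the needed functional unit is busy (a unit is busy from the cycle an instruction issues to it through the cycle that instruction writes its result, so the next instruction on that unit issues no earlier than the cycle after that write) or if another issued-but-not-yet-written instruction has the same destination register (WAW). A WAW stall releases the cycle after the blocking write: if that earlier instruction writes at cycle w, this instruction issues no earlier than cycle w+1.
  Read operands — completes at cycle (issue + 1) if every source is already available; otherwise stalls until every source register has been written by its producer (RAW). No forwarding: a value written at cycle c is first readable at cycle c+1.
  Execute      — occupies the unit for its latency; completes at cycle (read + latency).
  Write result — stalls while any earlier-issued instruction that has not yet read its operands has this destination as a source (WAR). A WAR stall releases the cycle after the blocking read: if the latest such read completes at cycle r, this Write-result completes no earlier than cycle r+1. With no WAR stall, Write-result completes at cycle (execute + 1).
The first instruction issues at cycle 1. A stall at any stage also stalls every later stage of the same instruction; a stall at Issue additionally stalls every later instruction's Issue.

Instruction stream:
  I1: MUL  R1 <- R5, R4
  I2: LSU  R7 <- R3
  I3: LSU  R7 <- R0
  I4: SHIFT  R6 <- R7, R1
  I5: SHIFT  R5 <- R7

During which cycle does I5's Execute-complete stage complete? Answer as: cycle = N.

cycle = 15

[I1] 1/2/8/9
[I2] 2/3/4/5
[I3] 6/7/8/9  (struct: LSU busy until I2 writes@5)
[I4] 7/10/11/12  (RAW R7: wait I3 write@9; RAW R1: wait I1 write@9)
[I5] 13/14/15/16  (struct: SHIFT busy until I4 writes@12)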